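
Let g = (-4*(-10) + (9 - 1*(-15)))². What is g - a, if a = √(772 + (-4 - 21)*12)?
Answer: 4096 - 2*√118 ≈ 4074.3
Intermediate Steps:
a = 2*√118 (a = √(772 - 25*12) = √(772 - 300) = √472 = 2*√118 ≈ 21.726)
g = 4096 (g = (40 + (9 + 15))² = (40 + 24)² = 64² = 4096)
g - a = 4096 - 2*√118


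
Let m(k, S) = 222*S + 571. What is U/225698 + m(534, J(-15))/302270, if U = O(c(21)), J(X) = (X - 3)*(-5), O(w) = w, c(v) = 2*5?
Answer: 2320671149/34110867230 ≈ 0.068033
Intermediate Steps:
c(v) = 10
J(X) = 15 - 5*X (J(X) = (-3 + X)*(-5) = 15 - 5*X)
m(k, S) = 571 + 222*S
U = 10
U/225698 + m(534, J(-15))/302270 = 10/225698 + (571 + 222*(15 - 5*(-15)))/302270 = 10*(1/225698) + (571 + 222*(15 + 75))*(1/302270) = 5/112849 + (571 + 222*90)*(1/302270) = 5/112849 + (571 + 19980)*(1/302270) = 5/112849 + 20551*(1/302270) = 5/112849 + 20551/302270 = 2320671149/34110867230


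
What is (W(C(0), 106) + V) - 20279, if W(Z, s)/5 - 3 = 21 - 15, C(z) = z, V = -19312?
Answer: -39546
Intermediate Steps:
W(Z, s) = 45 (W(Z, s) = 15 + 5*(21 - 15) = 15 + 5*6 = 15 + 30 = 45)
(W(C(0), 106) + V) - 20279 = (45 - 19312) - 20279 = -19267 - 20279 = -39546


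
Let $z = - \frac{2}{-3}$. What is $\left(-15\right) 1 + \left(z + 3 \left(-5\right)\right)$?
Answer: $- \frac{88}{3} \approx -29.333$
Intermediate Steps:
$z = \frac{2}{3}$ ($z = \left(-2\right) \left(- \frac{1}{3}\right) = \frac{2}{3} \approx 0.66667$)
$\left(-15\right) 1 + \left(z + 3 \left(-5\right)\right) = \left(-15\right) 1 + \left(\frac{2}{3} + 3 \left(-5\right)\right) = -15 + \left(\frac{2}{3} - 15\right) = -15 - \frac{43}{3} = - \frac{88}{3}$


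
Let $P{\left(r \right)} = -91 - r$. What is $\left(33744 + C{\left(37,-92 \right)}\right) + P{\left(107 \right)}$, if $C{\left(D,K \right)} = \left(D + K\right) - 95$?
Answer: $33396$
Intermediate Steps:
$C{\left(D,K \right)} = -95 + D + K$
$\left(33744 + C{\left(37,-92 \right)}\right) + P{\left(107 \right)} = \left(33744 - 150\right) - 198 = 33594 - 198 = 33396$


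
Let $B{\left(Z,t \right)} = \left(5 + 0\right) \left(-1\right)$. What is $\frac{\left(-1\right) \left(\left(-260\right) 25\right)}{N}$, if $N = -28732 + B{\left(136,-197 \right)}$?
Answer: $- \frac{6500}{28737} \approx -0.22619$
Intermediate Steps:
$B{\left(Z,t \right)} = -5$ ($B{\left(Z,t \right)} = 5 \left(-1\right) = -5$)
$N = -28737$ ($N = -28732 - 5 = -28737$)
$\frac{\left(-1\right) \left(\left(-260\right) 25\right)}{N} = \frac{\left(-1\right) \left(\left(-260\right) 25\right)}{-28737} = \left(-1\right) \left(-6500\right) \left(- \frac{1}{28737}\right) = 6500 \left(- \frac{1}{28737}\right) = - \frac{6500}{28737}$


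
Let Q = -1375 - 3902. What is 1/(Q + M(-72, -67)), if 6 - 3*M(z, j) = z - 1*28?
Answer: -3/15725 ≈ -0.00019078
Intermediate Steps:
M(z, j) = 34/3 - z/3 (M(z, j) = 2 - (z - 1*28)/3 = 2 - (z - 28)/3 = 2 - (-28 + z)/3 = 2 + (28/3 - z/3) = 34/3 - z/3)
Q = -5277
1/(Q + M(-72, -67)) = 1/(-5277 + (34/3 - ⅓*(-72))) = 1/(-5277 + (34/3 + 24)) = 1/(-5277 + 106/3) = 1/(-15725/3) = -3/15725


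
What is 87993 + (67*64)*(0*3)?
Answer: 87993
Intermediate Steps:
87993 + (67*64)*(0*3) = 87993 + 4288*0 = 87993 + 0 = 87993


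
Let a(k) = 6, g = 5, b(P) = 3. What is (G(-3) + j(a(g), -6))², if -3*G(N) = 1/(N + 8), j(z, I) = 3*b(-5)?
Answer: 17956/225 ≈ 79.804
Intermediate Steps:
j(z, I) = 9 (j(z, I) = 3*3 = 9)
G(N) = -1/(3*(8 + N)) (G(N) = -1/(3*(N + 8)) = -1/(3*(8 + N)))
(G(-3) + j(a(g), -6))² = (-1/(24 + 3*(-3)) + 9)² = (-1/(24 - 9) + 9)² = (-1/15 + 9)² = (134/15)² = 17956/225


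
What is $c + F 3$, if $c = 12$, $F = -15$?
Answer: $-33$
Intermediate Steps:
$c + F 3 = 12 - 45 = -33$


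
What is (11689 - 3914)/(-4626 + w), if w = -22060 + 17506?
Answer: -1555/1836 ≈ -0.84695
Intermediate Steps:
w = -4554
(11689 - 3914)/(-4626 + w) = (11689 - 3914)/(-4626 - 4554) = 7775/(-9180) = 7775*(-1/9180) = -1555/1836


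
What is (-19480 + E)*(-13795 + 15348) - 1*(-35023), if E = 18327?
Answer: -1755586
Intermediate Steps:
(-19480 + E)*(-13795 + 15348) - 1*(-35023) = (-19480 + 18327)*(-13795 + 15348) - 1*(-35023) = -1153*1553 + 35023 = -1790609 + 35023 = -1755586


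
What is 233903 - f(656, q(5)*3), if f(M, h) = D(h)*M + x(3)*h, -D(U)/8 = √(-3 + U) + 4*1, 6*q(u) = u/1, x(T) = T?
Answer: 509775/2 + 2624*I*√2 ≈ 2.5489e+5 + 3710.9*I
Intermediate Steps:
q(u) = u/6 (q(u) = (u/1)/6 = (u*1)/6 = u/6)
D(U) = -32 - 8*√(-3 + U) (D(U) = -8*(√(-3 + U) + 4*1) = -8*(√(-3 + U) + 4) = -8*(4 + √(-3 + U)) = -32 - 8*√(-3 + U))
f(M, h) = 3*h + M*(-32 - 8*√(-3 + h)) (f(M, h) = (-32 - 8*√(-3 + h))*M + 3*h = M*(-32 - 8*√(-3 + h)) + 3*h = 3*h + M*(-32 - 8*√(-3 + h)))
233903 - f(656, q(5)*3) = 233903 - (3*(((⅙)*5)*3) - 8*656*(4 + √(-3 + ((⅙)*5)*3))) = 233903 - (3*((⅚)*3) - 8*656*(4 + √(-3 + (⅚)*3))) = 233903 - (3*(5/2) - 8*656*(4 + √(-3 + 5/2))) = 233903 - (15/2 - 8*656*(4 + √(-½))) = 233903 - (15/2 - 8*656*(4 + I*√2/2)) = 233903 - (15/2 + (-20992 - 2624*I*√2)) = 233903 - (-41969/2 - 2624*I*√2) = 233903 + (41969/2 + 2624*I*√2) = 509775/2 + 2624*I*√2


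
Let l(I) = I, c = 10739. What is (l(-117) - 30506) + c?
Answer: -19884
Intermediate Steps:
(l(-117) - 30506) + c = (-117 - 30506) + 10739 = -30623 + 10739 = -19884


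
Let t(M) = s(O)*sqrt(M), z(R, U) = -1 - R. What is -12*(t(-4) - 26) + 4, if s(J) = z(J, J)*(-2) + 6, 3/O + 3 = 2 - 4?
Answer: 316 - 816*I/5 ≈ 316.0 - 163.2*I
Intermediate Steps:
O = -3/5 (O = 3/(-3 + (2 - 4)) = 3/(-3 - 2) = 3/(-5) = 3*(-1/5) = -3/5 ≈ -0.60000)
s(J) = 8 + 2*J (s(J) = (-1 - J)*(-2) + 6 = (2 + 2*J) + 6 = 8 + 2*J)
t(M) = 34*sqrt(M)/5 (t(M) = (8 + 2*(-3/5))*sqrt(M) = (8 - 6/5)*sqrt(M) = 34*sqrt(M)/5)
-12*(t(-4) - 26) + 4 = -12*(34*sqrt(-4)/5 - 26) + 4 = -12*(34*(2*I)/5 - 26) + 4 = -12*(68*I/5 - 26) + 4 = -12*(-26 + 68*I/5) + 4 = (312 - 816*I/5) + 4 = 316 - 816*I/5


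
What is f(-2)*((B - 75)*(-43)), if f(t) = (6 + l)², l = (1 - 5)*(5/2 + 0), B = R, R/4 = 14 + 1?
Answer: 10320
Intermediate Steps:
R = 60 (R = 4*(14 + 1) = 4*15 = 60)
B = 60
l = -10 (l = -4*(5*(½) + 0) = -4*(5/2 + 0) = -4*5/2 = -10)
f(t) = 16 (f(t) = (6 - 10)² = (-4)² = 16)
f(-2)*((B - 75)*(-43)) = 16*((60 - 75)*(-43)) = 16*(-15*(-43)) = 16*645 = 10320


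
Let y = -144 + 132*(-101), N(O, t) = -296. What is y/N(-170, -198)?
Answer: 3369/74 ≈ 45.527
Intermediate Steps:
y = -13476 (y = -144 - 13332 = -13476)
y/N(-170, -198) = -13476/(-296) = -13476*(-1/296) = 3369/74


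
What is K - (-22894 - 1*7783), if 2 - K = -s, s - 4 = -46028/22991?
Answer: 705386825/22991 ≈ 30681.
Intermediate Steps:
s = 45936/22991 (s = 4 - 46028/22991 = 45936/22991 ≈ 1.9980)
K = 91918/22991 (K = 2 - (-1)*45936/22991 = 2 - 1*(-45936/22991) = 2 + 45936/22991 = 91918/22991 ≈ 3.9980)
K - (-22894 - 1*7783) = 91918/22991 - (-22894 - 1*7783) = 91918/22991 - (-22894 - 7783) = 91918/22991 - 1*(-30677) = 91918/22991 + 30677 = 705386825/22991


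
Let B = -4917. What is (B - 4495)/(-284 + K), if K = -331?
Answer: 9412/615 ≈ 15.304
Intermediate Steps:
(B - 4495)/(-284 + K) = (-4917 - 4495)/(-284 - 331) = -9412/(-615) = -9412*(-1/615) = 9412/615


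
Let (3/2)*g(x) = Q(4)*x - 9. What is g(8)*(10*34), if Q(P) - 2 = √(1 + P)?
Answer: 4760/3 + 5440*√5/3 ≈ 5641.4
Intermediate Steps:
Q(P) = 2 + √(1 + P)
g(x) = -6 + 2*x*(2 + √5)/3 (g(x) = 2*((2 + √(1 + 4))*x - 9)/3 = 2*((2 + √5)*x - 9)/3 = 2*(x*(2 + √5) - 9)/3 = 2*(-9 + x*(2 + √5))/3 = -6 + 2*x*(2 + √5)/3)
g(8)*(10*34) = (-6 + (⅔)*8*(2 + √5))*(10*34) = (-6 + (32/3 + 16*√5/3))*340 = (14/3 + 16*√5/3)*340 = 4760/3 + 5440*√5/3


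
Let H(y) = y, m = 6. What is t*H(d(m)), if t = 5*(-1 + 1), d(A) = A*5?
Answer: 0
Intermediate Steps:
d(A) = 5*A
t = 0 (t = 5*0 = 0)
t*H(d(m)) = 0*(5*6) = 0*30 = 0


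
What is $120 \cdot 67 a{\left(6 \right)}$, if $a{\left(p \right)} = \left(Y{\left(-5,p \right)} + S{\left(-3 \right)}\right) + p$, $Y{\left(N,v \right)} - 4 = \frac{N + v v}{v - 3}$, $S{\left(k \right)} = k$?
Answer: $139360$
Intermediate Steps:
$Y{\left(N,v \right)} = 4 + \frac{N + v^{2}}{-3 + v}$ ($Y{\left(N,v \right)} = 4 + \frac{N + v v}{v - 3} = 4 + \frac{N + v^{2}}{-3 + v}$)
$a{\left(p \right)} = -3 + p + \frac{-17 + p^{2} + 4 p}{-3 + p}$ ($a{\left(p \right)} = \left(\frac{-12 - 5 + p^{2} + 4 p}{-3 + p} - 3\right) + p = \left(\frac{-17 + p^{2} + 4 p}{-3 + p} - 3\right) + p = \left(-3 + \frac{-17 + p^{2} + 4 p}{-3 + p}\right) + p = -3 + p + \frac{-17 + p^{2} + 4 p}{-3 + p}$)
$120 \cdot 67 a{\left(6 \right)} = 120 \cdot 67 \frac{2 \left(-4 + 6^{2} - 6\right)}{-3 + 6} = 8040 \frac{2 \left(-4 + 36 - 6\right)}{3} = 8040 \cdot 2 \cdot \frac{1}{3} \cdot 26 = 8040 \cdot \frac{52}{3} = 139360$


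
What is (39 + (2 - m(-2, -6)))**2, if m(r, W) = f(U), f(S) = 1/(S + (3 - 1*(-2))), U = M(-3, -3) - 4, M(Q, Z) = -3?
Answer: 6889/4 ≈ 1722.3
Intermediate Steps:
U = -7 (U = -3 - 4 = -7)
f(S) = 1/(5 + S) (f(S) = 1/(S + (3 + 2)) = 1/(S + 5) = 1/(5 + S))
m(r, W) = -1/2 (m(r, W) = 1/(5 - 7) = 1/(-2) = -1/2)
(39 + (2 - m(-2, -6)))**2 = (39 + (2 - 1*(-1/2)))**2 = (39 + (2 + 1/2))**2 = (39 + 5/2)**2 = (83/2)**2 = 6889/4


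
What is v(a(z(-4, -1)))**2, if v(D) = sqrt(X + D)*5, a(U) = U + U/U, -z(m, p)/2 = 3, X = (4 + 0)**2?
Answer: 275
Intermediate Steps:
X = 16 (X = 4**2 = 16)
z(m, p) = -6 (z(m, p) = -2*3 = -6)
a(U) = 1 + U (a(U) = U + 1 = 1 + U)
v(D) = 5*sqrt(16 + D) (v(D) = sqrt(16 + D)*5 = 5*sqrt(16 + D))
v(a(z(-4, -1)))**2 = (5*sqrt(16 + (1 - 6)))**2 = (5*sqrt(16 - 5))**2 = (5*sqrt(11))**2 = 275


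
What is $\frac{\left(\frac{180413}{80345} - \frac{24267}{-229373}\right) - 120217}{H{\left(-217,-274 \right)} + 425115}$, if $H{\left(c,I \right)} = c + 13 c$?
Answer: $- \frac{2215432597886481}{7778445926043745} \approx -0.28482$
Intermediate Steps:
$H{\left(c,I \right)} = 14 c$
$\frac{\left(\frac{180413}{80345} - \frac{24267}{-229373}\right) - 120217}{H{\left(-217,-274 \right)} + 425115} = \frac{\left(\frac{180413}{80345} - \frac{24267}{-229373}\right) - 120217}{14 \left(-217\right) + 425115} = \frac{\left(180413 \cdot \frac{1}{80345} - - \frac{24267}{229373}\right) - 120217}{-3038 + 425115} = \frac{\left(\frac{180413}{80345} + \frac{24267}{229373}\right) - 120217}{422077} = \left(\frac{43331603164}{18428973685} - 120217\right) \frac{1}{422077} = \left(- \frac{2215432597886481}{18428973685}\right) \frac{1}{422077} = - \frac{2215432597886481}{7778445926043745}$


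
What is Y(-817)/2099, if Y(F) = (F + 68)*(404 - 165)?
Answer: -179011/2099 ≈ -85.284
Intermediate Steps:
Y(F) = 16252 + 239*F (Y(F) = (68 + F)*239 = 16252 + 239*F)
Y(-817)/2099 = (16252 + 239*(-817))/2099 = (16252 - 195263)*(1/2099) = -179011*1/2099 = -179011/2099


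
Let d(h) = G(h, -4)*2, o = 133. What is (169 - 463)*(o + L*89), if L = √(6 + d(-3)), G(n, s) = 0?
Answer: -39102 - 26166*√6 ≈ -1.0320e+5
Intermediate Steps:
d(h) = 0 (d(h) = 0*2 = 0)
L = √6 (L = √(6 + 0) = √6 ≈ 2.4495)
(169 - 463)*(o + L*89) = (169 - 463)*(133 + √6*89) = -294*(133 + 89*√6) = -39102 - 26166*√6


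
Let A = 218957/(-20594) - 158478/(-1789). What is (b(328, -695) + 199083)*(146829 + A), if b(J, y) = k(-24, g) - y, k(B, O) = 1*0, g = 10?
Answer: 540643597536834997/18421333 ≈ 2.9349e+10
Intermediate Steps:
k(B, O) = 0
b(J, y) = -y (b(J, y) = 0 - y = -y)
A = 2871981859/36842666 (A = 218957*(-1/20594) - 158478*(-1/1789) = -218957/20594 + 158478/1789 = 2871981859/36842666 ≈ 77.953)
(b(328, -695) + 199083)*(146829 + A) = (-1*(-695) + 199083)*(146829 + 2871981859/36842666) = (695 + 199083)*(5412443787973/36842666) = 199778*(5412443787973/36842666) = 540643597536834997/18421333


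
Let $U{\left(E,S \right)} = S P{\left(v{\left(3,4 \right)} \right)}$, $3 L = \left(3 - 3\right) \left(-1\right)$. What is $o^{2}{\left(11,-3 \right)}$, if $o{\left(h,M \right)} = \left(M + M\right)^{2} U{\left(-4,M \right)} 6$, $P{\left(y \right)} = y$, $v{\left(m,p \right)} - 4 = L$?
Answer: $6718464$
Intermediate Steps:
$L = 0$ ($L = \frac{\left(3 - 3\right) \left(-1\right)}{3} = \frac{0 \left(-1\right)}{3} = \frac{1}{3} \cdot 0 = 0$)
$v{\left(m,p \right)} = 4$ ($v{\left(m,p \right)} = 4 + 0 = 4$)
$U{\left(E,S \right)} = 4 S$ ($U{\left(E,S \right)} = S 4 = 4 S$)
$o{\left(h,M \right)} = 96 M^{3}$ ($o{\left(h,M \right)} = \left(M + M\right)^{2} \cdot 4 M 6 = \left(2 M\right)^{2} \cdot 4 M 6 = 4 M^{2} \cdot 4 M 6 = 16 M^{3} \cdot 6 = 96 M^{3}$)
$o^{2}{\left(11,-3 \right)} = \left(96 \left(-3\right)^{3}\right)^{2} = \left(96 \left(-27\right)\right)^{2} = \left(-2592\right)^{2} = 6718464$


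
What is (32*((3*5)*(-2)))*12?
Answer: -11520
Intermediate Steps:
(32*((3*5)*(-2)))*12 = (32*(15*(-2)))*12 = (32*(-30))*12 = -960*12 = -11520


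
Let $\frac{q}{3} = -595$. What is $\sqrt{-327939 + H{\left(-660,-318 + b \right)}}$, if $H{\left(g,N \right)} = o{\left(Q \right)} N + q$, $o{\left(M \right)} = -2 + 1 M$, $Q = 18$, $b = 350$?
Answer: $26 i \sqrt{487} \approx 573.77 i$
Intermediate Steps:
$o{\left(M \right)} = -2 + M$
$q = -1785$ ($q = 3 \left(-595\right) = -1785$)
$H{\left(g,N \right)} = -1785 + 16 N$ ($H{\left(g,N \right)} = \left(-2 + 18\right) N - 1785 = 16 N - 1785 = -1785 + 16 N$)
$\sqrt{-327939 + H{\left(-660,-318 + b \right)}} = \sqrt{-327939 - \left(1785 - 16 \left(-318 + 350\right)\right)} = \sqrt{-327939 + \left(-1785 + 16 \cdot 32\right)} = \sqrt{-327939 + \left(-1785 + 512\right)} = \sqrt{-327939 - 1273} = \sqrt{-329212} = 26 i \sqrt{487}$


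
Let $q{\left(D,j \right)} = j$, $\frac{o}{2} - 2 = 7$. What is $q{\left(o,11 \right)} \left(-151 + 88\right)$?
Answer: $-693$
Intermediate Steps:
$o = 18$ ($o = 4 + 2 \cdot 7 = 4 + 14 = 18$)
$q{\left(o,11 \right)} \left(-151 + 88\right) = 11 \left(-151 + 88\right) = 11 \left(-63\right) = -693$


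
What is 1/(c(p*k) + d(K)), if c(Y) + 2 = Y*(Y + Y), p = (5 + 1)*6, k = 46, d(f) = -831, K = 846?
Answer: 1/5483839 ≈ 1.8235e-7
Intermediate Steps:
p = 36 (p = 6*6 = 36)
c(Y) = -2 + 2*Y² (c(Y) = -2 + Y*(Y + Y) = -2 + Y*(2*Y) = -2 + 2*Y²)
1/(c(p*k) + d(K)) = 1/((-2 + 2*(36*46)²) - 831) = 1/((-2 + 2*1656²) - 831) = 1/((-2 + 2*2742336) - 831) = 1/((-2 + 5484672) - 831) = 1/(5484670 - 831) = 1/5483839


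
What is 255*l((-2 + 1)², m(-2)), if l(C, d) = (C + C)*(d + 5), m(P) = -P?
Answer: 3570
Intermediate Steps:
l(C, d) = 2*C*(5 + d) (l(C, d) = (2*C)*(5 + d) = 2*C*(5 + d))
255*l((-2 + 1)², m(-2)) = 255*(2*(-2 + 1)²*(5 - 1*(-2))) = 255*(2*(-1)²*(5 + 2)) = 255*(2*1*7) = 255*14 = 3570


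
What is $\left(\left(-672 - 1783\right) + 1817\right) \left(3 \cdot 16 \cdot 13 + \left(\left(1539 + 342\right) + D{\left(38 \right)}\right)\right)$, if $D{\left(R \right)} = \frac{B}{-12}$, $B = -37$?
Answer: $- \frac{9600943}{6} \approx -1.6002 \cdot 10^{6}$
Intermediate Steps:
$D{\left(R \right)} = \frac{37}{12}$ ($D{\left(R \right)} = - \frac{37}{-12} = \left(-37\right) \left(- \frac{1}{12}\right) = \frac{37}{12}$)
$\left(\left(-672 - 1783\right) + 1817\right) \left(3 \cdot 16 \cdot 13 + \left(\left(1539 + 342\right) + D{\left(38 \right)}\right)\right) = \left(\left(-672 - 1783\right) + 1817\right) \left(3 \cdot 16 \cdot 13 + \left(\left(1539 + 342\right) + \frac{37}{12}\right)\right) = \left(-2455 + 1817\right) \left(48 \cdot 13 + \left(1881 + \frac{37}{12}\right)\right) = - 638 \left(624 + \frac{22609}{12}\right) = \left(-638\right) \frac{30097}{12} = - \frac{9600943}{6}$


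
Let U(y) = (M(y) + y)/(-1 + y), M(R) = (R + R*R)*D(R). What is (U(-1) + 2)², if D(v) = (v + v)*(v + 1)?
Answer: 25/4 ≈ 6.2500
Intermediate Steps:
D(v) = 2*v*(1 + v) (D(v) = (2*v)*(1 + v) = 2*v*(1 + v))
M(R) = 2*R*(1 + R)*(R + R²) (M(R) = (R + R*R)*(2*R*(1 + R)) = (R + R²)*(2*R*(1 + R)) = 2*R*(1 + R)*(R + R²))
U(y) = (y + 2*y²*(1 + y)²)/(-1 + y) (U(y) = (2*y²*(1 + y)² + y)/(-1 + y) = (y + 2*y²*(1 + y)²)/(-1 + y))
(U(-1) + 2)² = (-(1 + 2*(-1)*(1 - 1)²)/(-1 - 1) + 2)² = (-1*(1 + 2*(-1)*0²)/(-2) + 2)² = (-1*(-½)*(1 + 2*(-1)*0) + 2)² = (-1*(-½)*(1 + 0) + 2)² = (-1*(-½)*1 + 2)² = (½ + 2)² = (5/2)² = 25/4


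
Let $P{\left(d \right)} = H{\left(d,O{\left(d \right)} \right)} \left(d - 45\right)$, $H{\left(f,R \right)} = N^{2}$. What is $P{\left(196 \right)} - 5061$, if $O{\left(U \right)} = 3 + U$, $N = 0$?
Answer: $-5061$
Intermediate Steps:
$H{\left(f,R \right)} = 0$ ($H{\left(f,R \right)} = 0^{2} = 0$)
$P{\left(d \right)} = 0$ ($P{\left(d \right)} = 0 \left(d - 45\right) = 0 \left(-45 + d\right) = 0$)
$P{\left(196 \right)} - 5061 = 0 - 5061 = -5061$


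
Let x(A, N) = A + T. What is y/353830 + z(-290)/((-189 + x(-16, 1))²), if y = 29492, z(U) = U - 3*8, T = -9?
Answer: 309878253/4050999670 ≈ 0.076494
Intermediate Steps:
z(U) = -24 + U (z(U) = U - 24 = -24 + U)
x(A, N) = -9 + A (x(A, N) = A - 9 = -9 + A)
y/353830 + z(-290)/((-189 + x(-16, 1))²) = 29492/353830 + (-24 - 290)/((-189 + (-9 - 16))²) = 29492*(1/353830) - 314/(-189 - 25)² = 14746/176915 - 314/((-214)²) = 14746/176915 - 314/45796 = 14746/176915 - 314*1/45796 = 14746/176915 - 157/22898 = 309878253/4050999670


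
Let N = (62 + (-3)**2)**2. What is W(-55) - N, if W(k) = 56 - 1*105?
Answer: -5090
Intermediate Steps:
W(k) = -49 (W(k) = 56 - 105 = -49)
N = 5041 (N = (62 + 9)**2 = 71**2 = 5041)
W(-55) - N = -49 - 1*5041 = -49 - 5041 = -5090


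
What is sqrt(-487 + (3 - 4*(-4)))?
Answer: 6*I*sqrt(13) ≈ 21.633*I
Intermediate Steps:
sqrt(-487 + (3 - 4*(-4))) = sqrt(-487 + (3 + 16)) = sqrt(-487 + 19) = sqrt(-468) = 6*I*sqrt(13)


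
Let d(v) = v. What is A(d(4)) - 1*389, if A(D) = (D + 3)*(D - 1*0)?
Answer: -361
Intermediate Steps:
A(D) = D*(3 + D) (A(D) = (3 + D)*(D + 0) = (3 + D)*D = D*(3 + D))
A(d(4)) - 1*389 = 4*(3 + 4) - 1*389 = 4*7 - 389 = 28 - 389 = -361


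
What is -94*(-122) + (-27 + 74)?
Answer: 11515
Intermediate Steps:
-94*(-122) + (-27 + 74) = 11468 + 47 = 11515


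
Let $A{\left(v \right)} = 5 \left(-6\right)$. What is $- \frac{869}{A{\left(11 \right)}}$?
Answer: $\frac{869}{30} \approx 28.967$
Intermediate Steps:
$A{\left(v \right)} = -30$
$- \frac{869}{A{\left(11 \right)}} = - \frac{869}{-30} = \left(-869\right) \left(- \frac{1}{30}\right) = \frac{869}{30}$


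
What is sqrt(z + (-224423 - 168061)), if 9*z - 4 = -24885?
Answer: I*sqrt(3557237)/3 ≈ 628.69*I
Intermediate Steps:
z = -24881/9 (z = 4/9 + (1/9)*(-24885) = 4/9 - 2765 = -24881/9 ≈ -2764.6)
sqrt(z + (-224423 - 168061)) = sqrt(-24881/9 + (-224423 - 168061)) = sqrt(-24881/9 - 392484) = sqrt(-3557237/9) = I*sqrt(3557237)/3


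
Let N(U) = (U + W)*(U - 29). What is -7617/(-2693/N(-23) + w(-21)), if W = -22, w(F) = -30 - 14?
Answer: 17823780/105653 ≈ 168.70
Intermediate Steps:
w(F) = -44
N(U) = (-29 + U)*(-22 + U) (N(U) = (U - 22)*(U - 29) = (-22 + U)*(-29 + U) = (-29 + U)*(-22 + U))
-7617/(-2693/N(-23) + w(-21)) = -7617/(-2693/(638 + (-23)**2 - 51*(-23)) - 44) = -7617/(-2693/(638 + 529 + 1173) - 44) = -7617/(-2693/2340 - 44) = -7617/(-105653/2340) = -7617*(-2340/105653) = 17823780/105653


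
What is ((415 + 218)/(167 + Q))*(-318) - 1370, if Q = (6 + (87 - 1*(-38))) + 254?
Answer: -159589/92 ≈ -1734.7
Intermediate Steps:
Q = 385 (Q = (6 + (87 + 38)) + 254 = (6 + 125) + 254 = 131 + 254 = 385)
((415 + 218)/(167 + Q))*(-318) - 1370 = ((415 + 218)/(167 + 385))*(-318) - 1370 = (633/552)*(-318) - 1370 = (633*(1/552))*(-318) - 1370 = (211/184)*(-318) - 1370 = -33549/92 - 1370 = -159589/92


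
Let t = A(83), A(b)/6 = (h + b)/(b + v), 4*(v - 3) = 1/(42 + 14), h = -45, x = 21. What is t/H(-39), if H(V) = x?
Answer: 2432/19265 ≈ 0.12624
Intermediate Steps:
H(V) = 21
v = 673/224 (v = 3 + 1/(4*(42 + 14)) = 3 + (¼)/56 = 3 + (¼)*(1/56) = 3 + 1/224 = 673/224 ≈ 3.0045)
A(b) = 6*(-45 + b)/(673/224 + b) (A(b) = 6*((-45 + b)/(b + 673/224)) = 6*((-45 + b)/(673/224 + b)) = 6*(-45 + b)/(673/224 + b))
t = 51072/19265 (t = 1344*(-45 + 83)/(673 + 224*83) = 1344*38/(673 + 18592) = 1344*38/19265 = 1344*(1/19265)*38 = 51072/19265 ≈ 2.6510)
t/H(-39) = (51072/19265)/21 = (51072/19265)*(1/21) = 2432/19265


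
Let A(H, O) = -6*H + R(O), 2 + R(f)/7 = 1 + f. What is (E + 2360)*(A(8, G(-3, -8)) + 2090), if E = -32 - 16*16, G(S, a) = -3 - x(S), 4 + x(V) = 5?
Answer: 4158504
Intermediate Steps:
x(V) = 1 (x(V) = -4 + 5 = 1)
G(S, a) = -4 (G(S, a) = -3 - 1*1 = -3 - 1 = -4)
E = -288 (E = -32 - 256 = -288)
R(f) = -7 + 7*f (R(f) = -14 + 7*(1 + f) = -14 + (7 + 7*f) = -7 + 7*f)
A(H, O) = -7 - 6*H + 7*O (A(H, O) = -6*H + (-7 + 7*O) = -7 - 6*H + 7*O)
(E + 2360)*(A(8, G(-3, -8)) + 2090) = (-288 + 2360)*((-7 - 6*8 + 7*(-4)) + 2090) = 2072*((-7 - 48 - 28) + 2090) = 2072*(-83 + 2090) = 2072*2007 = 4158504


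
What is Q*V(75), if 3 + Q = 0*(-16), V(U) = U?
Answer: -225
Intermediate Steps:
Q = -3 (Q = -3 + 0*(-16) = -3 + 0 = -3)
Q*V(75) = -3*75 = -225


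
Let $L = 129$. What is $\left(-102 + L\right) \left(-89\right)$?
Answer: $-2403$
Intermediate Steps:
$\left(-102 + L\right) \left(-89\right) = \left(-102 + 129\right) \left(-89\right) = 27 \left(-89\right) = -2403$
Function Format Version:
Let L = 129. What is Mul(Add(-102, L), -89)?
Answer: -2403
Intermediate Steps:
Mul(Add(-102, L), -89) = Mul(Add(-102, 129), -89) = Mul(27, -89) = -2403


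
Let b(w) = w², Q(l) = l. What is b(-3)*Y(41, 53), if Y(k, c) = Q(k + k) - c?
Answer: 261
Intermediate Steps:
Y(k, c) = -c + 2*k (Y(k, c) = (k + k) - c = 2*k - c = -c + 2*k)
b(-3)*Y(41, 53) = (-3)²*(-1*53 + 2*41) = 9*(-53 + 82) = 9*29 = 261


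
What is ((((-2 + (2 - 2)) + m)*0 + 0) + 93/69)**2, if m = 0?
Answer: 961/529 ≈ 1.8166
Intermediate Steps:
((((-2 + (2 - 2)) + m)*0 + 0) + 93/69)**2 = ((((-2 + (2 - 2)) + 0)*0 + 0) + 93/69)**2 = ((((-2 + 0) + 0)*0 + 0) + 93*(1/69))**2 = (((-2 + 0)*0 + 0) + 31/23)**2 = ((-2*0 + 0) + 31/23)**2 = ((0 + 0) + 31/23)**2 = (0 + 31/23)**2 = (31/23)**2 = 961/529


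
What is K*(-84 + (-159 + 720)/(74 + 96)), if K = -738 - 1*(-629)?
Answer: 87963/10 ≈ 8796.3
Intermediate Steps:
K = -109 (K = -738 + 629 = -109)
K*(-84 + (-159 + 720)/(74 + 96)) = -109*(-84 + (-159 + 720)/(74 + 96)) = -109*(-84 + 561/170) = -109*(-84 + 561*(1/170)) = -109*(-84 + 33/10) = -109*(-807/10) = 87963/10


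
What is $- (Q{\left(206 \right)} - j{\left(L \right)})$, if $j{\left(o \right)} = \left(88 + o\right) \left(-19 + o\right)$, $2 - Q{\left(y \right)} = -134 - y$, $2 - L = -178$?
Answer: $42806$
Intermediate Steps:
$L = 180$ ($L = 2 - -178 = 2 + 178 = 180$)
$Q{\left(y \right)} = 136 + y$ ($Q{\left(y \right)} = 2 - \left(-134 - y\right) = 2 + \left(134 + y\right) = 136 + y$)
$j{\left(o \right)} = \left(-19 + o\right) \left(88 + o\right)$
$- (Q{\left(206 \right)} - j{\left(L \right)}) = - (\left(136 + 206\right) - \left(-1672 + 180^{2} + 69 \cdot 180\right)) = - (342 - \left(-1672 + 32400 + 12420\right)) = - (342 - 43148) = \left(-1\right) \left(-42806\right) = 42806$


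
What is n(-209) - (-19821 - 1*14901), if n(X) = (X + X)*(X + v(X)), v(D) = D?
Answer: 209446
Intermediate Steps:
n(X) = 4*X² (n(X) = (X + X)*(X + X) = (2*X)*(2*X) = 4*X²)
n(-209) - (-19821 - 1*14901) = 4*(-209)² - (-19821 - 1*14901) = 4*43681 - (-19821 - 14901) = 174724 - 1*(-34722) = 174724 + 34722 = 209446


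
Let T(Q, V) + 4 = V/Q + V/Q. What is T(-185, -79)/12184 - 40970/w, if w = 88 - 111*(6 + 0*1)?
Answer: 1358054153/19159340 ≈ 70.882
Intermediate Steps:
w = -578 (w = 88 - 111*(6 + 0) = 88 - 111*6 = 88 - 666 = -578)
T(Q, V) = -4 + 2*V/Q (T(Q, V) = -4 + (V/Q + V/Q) = -4 + 2*V/Q)
T(-185, -79)/12184 - 40970/w = (-4 + 2*(-79)/(-185))/12184 - 40970/(-578) = (-4 + 2*(-79)*(-1/185))*(1/12184) - 40970*(-1/578) = (-4 + 158/185)*(1/12184) + 1205/17 = -582/185*1/12184 + 1205/17 = -291/1127020 + 1205/17 = 1358054153/19159340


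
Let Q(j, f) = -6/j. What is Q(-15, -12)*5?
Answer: 2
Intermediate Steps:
Q(-15, -12)*5 = -6/(-15)*5 = -6*(-1/15)*5 = (⅖)*5 = 2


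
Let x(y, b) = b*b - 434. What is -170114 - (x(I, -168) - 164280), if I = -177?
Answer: -33624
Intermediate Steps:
x(y, b) = -434 + b**2 (x(y, b) = b**2 - 434 = -434 + b**2)
-170114 - (x(I, -168) - 164280) = -170114 - ((-434 + (-168)**2) - 164280) = -170114 - ((-434 + 28224) - 164280) = -170114 - (27790 - 164280) = -170114 - 1*(-136490) = -170114 + 136490 = -33624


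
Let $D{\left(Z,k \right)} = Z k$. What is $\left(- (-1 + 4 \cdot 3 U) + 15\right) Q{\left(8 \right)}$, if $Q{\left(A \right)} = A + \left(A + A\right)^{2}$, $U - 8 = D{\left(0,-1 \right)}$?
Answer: $-21120$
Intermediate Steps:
$U = 8$ ($U = 8 + 0 \left(-1\right) = 8 + 0 = 8$)
$Q{\left(A \right)} = A + 4 A^{2}$ ($Q{\left(A \right)} = A + \left(2 A\right)^{2} = A + 4 A^{2}$)
$\left(- (-1 + 4 \cdot 3 U) + 15\right) Q{\left(8 \right)} = \left(- (-1 + 4 \cdot 3 \cdot 8) + 15\right) 8 \left(1 + 4 \cdot 8\right) = \left(- (-1 + 12 \cdot 8) + 15\right) 8 \left(1 + 32\right) = \left(- (-1 + 96) + 15\right) 8 \cdot 33 = \left(\left(-1\right) 95 + 15\right) 264 = \left(-95 + 15\right) 264 = \left(-80\right) 264 = -21120$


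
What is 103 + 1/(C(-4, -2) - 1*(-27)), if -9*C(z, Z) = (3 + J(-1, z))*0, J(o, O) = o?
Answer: 2782/27 ≈ 103.04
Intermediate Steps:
C(z, Z) = 0 (C(z, Z) = -(3 - 1)*0/9 = -2*0/9 = -⅑*0 = 0)
103 + 1/(C(-4, -2) - 1*(-27)) = 103 + 1/(0 - 1*(-27)) = 103 + 1/(0 + 27) = 103 + 1/27 = 2782/27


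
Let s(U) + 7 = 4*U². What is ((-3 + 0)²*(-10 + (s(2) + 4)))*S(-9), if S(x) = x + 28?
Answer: 513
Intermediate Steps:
s(U) = -7 + 4*U²
S(x) = 28 + x
((-3 + 0)²*(-10 + (s(2) + 4)))*S(-9) = ((-3 + 0)²*(-10 + ((-7 + 4*2²) + 4)))*(28 - 9) = ((-3)²*(-10 + ((-7 + 4*4) + 4)))*19 = (9*(-10 + ((-7 + 16) + 4)))*19 = (9*(-10 + (9 + 4)))*19 = (9*(-10 + 13))*19 = (9*3)*19 = 27*19 = 513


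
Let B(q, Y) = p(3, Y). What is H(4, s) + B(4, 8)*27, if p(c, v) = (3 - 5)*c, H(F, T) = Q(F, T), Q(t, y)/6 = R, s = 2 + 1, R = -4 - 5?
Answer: -216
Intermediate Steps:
R = -9
s = 3
Q(t, y) = -54 (Q(t, y) = 6*(-9) = -54)
H(F, T) = -54
p(c, v) = -2*c
B(q, Y) = -6 (B(q, Y) = -2*3 = -6)
H(4, s) + B(4, 8)*27 = -54 - 6*27 = -54 - 162 = -216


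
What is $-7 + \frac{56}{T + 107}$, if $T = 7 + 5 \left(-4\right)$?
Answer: $- \frac{301}{47} \approx -6.4043$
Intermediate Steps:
$T = -13$ ($T = 7 - 20 = -13$)
$-7 + \frac{56}{T + 107} = -7 + \frac{56}{-13 + 107} = -7 + \frac{56}{94} = -7 + 56 \cdot \frac{1}{94} = -7 + \frac{28}{47} = - \frac{301}{47}$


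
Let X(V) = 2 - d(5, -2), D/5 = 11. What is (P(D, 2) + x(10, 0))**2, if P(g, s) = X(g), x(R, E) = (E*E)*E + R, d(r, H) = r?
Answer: 49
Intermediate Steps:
D = 55 (D = 5*11 = 55)
x(R, E) = R + E**3 (x(R, E) = E**2*E + R = E**3 + R = R + E**3)
X(V) = -3 (X(V) = 2 - 1*5 = 2 - 5 = -3)
P(g, s) = -3
(P(D, 2) + x(10, 0))**2 = (-3 + (10 + 0**3))**2 = (-3 + (10 + 0))**2 = (-3 + 10)**2 = 7**2 = 49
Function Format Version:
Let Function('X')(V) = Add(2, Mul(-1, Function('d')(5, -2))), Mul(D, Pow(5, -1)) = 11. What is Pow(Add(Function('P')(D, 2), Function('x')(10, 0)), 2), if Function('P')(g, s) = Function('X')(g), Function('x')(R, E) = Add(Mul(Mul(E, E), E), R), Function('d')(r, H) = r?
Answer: 49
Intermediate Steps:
D = 55 (D = Mul(5, 11) = 55)
Function('x')(R, E) = Add(R, Pow(E, 3)) (Function('x')(R, E) = Add(Mul(Pow(E, 2), E), R) = Add(Pow(E, 3), R) = Add(R, Pow(E, 3)))
Function('X')(V) = -3 (Function('X')(V) = Add(2, Mul(-1, 5)) = Add(2, -5) = -3)
Function('P')(g, s) = -3
Pow(Add(Function('P')(D, 2), Function('x')(10, 0)), 2) = Pow(Add(-3, Add(10, Pow(0, 3))), 2) = Pow(Add(-3, Add(10, 0)), 2) = Pow(Add(-3, 10), 2) = Pow(7, 2) = 49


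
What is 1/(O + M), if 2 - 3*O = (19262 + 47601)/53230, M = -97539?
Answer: -53230/5191987771 ≈ -1.0252e-5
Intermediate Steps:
O = 13199/53230 (O = ⅔ - (19262 + 47601)/(3*53230) = ⅔ - 66863/(3*53230) = ⅔ - ⅓*66863/53230 = ⅔ - 66863/159690 = 13199/53230 ≈ 0.24796)
1/(O + M) = 1/(13199/53230 - 97539) = 1/(-5191987771/53230) = -53230/5191987771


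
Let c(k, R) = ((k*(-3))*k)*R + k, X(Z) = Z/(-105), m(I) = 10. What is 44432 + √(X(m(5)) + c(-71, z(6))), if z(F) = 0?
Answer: 44432 + I*√31353/21 ≈ 44432.0 + 8.4318*I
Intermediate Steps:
X(Z) = -Z/105 (X(Z) = Z*(-1/105) = -Z/105)
c(k, R) = k - 3*R*k² (c(k, R) = ((-3*k)*k)*R + k = (-3*k²)*R + k = -3*R*k² + k = k - 3*R*k²)
44432 + √(X(m(5)) + c(-71, z(6))) = 44432 + √(-1/105*10 - 71*(1 - 3*0*(-71))) = 44432 + √(-2/21 - 71*(1 + 0)) = 44432 + √(-2/21 - 71*1) = 44432 + √(-2/21 - 71) = 44432 + √(-1493/21) = 44432 + I*√31353/21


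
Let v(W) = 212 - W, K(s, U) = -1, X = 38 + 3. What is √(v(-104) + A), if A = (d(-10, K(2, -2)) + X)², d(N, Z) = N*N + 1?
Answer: 64*√5 ≈ 143.11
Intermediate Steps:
X = 41
d(N, Z) = 1 + N² (d(N, Z) = N² + 1 = 1 + N²)
A = 20164 (A = ((1 + (-10)²) + 41)² = ((1 + 100) + 41)² = (101 + 41)² = 142² = 20164)
√(v(-104) + A) = √((212 - 1*(-104)) + 20164) = √((212 + 104) + 20164) = √(316 + 20164) = √20480 = 64*√5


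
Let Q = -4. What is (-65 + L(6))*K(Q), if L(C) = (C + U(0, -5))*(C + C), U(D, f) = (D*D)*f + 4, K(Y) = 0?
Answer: 0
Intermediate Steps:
U(D, f) = 4 + f*D² (U(D, f) = D²*f + 4 = f*D² + 4 = 4 + f*D²)
L(C) = 2*C*(4 + C) (L(C) = (C + (4 - 5*0²))*(C + C) = (C + (4 - 5*0))*(2*C) = (C + (4 + 0))*(2*C) = (C + 4)*(2*C) = (4 + C)*(2*C) = 2*C*(4 + C))
(-65 + L(6))*K(Q) = (-65 + 2*6*(4 + 6))*0 = (-65 + 2*6*10)*0 = (-65 + 120)*0 = 55*0 = 0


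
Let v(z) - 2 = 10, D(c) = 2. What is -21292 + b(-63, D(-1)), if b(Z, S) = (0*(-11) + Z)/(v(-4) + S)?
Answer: -42593/2 ≈ -21297.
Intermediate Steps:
v(z) = 12 (v(z) = 2 + 10 = 12)
b(Z, S) = Z/(12 + S) (b(Z, S) = (0*(-11) + Z)/(12 + S) = (0 + Z)/(12 + S) = Z/(12 + S))
-21292 + b(-63, D(-1)) = -21292 - 63/(12 + 2) = -21292 - 63/14 = -21292 - 63*1/14 = -21292 - 9/2 = -42593/2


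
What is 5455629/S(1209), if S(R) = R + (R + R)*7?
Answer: 606181/2015 ≈ 300.83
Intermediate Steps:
S(R) = 15*R (S(R) = R + (2*R)*7 = R + 14*R = 15*R)
5455629/S(1209) = 5455629/((15*1209)) = 5455629/18135 = 5455629*(1/18135) = 606181/2015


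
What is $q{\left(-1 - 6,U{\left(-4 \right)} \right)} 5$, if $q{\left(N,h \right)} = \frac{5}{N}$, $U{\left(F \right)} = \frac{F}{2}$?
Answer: $- \frac{25}{7} \approx -3.5714$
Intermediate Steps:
$U{\left(F \right)} = \frac{F}{2}$ ($U{\left(F \right)} = F \frac{1}{2} = \frac{F}{2}$)
$q{\left(-1 - 6,U{\left(-4 \right)} \right)} 5 = \frac{5}{-1 - 6} \cdot 5 = \frac{5}{-7} \cdot 5 = 5 \left(- \frac{1}{7}\right) 5 = \left(- \frac{5}{7}\right) 5 = - \frac{25}{7}$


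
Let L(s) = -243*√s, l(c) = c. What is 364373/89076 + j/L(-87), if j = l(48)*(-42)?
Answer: 364373/89076 - 224*I*√87/2349 ≈ 4.0906 - 0.88946*I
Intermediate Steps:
j = -2016 (j = 48*(-42) = -2016)
364373/89076 + j/L(-87) = 364373/89076 - 2016*I*√87/21141 = 364373/89076 - 224*I*√87/2349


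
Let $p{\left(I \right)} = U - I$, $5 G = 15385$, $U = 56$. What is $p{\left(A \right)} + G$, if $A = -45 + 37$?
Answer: $3141$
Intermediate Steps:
$G = 3077$ ($G = \frac{1}{5} \cdot 15385 = 3077$)
$A = -8$
$p{\left(I \right)} = 56 - I$
$p{\left(A \right)} + G = \left(56 - -8\right) + 3077 = \left(56 + 8\right) + 3077 = 64 + 3077 = 3141$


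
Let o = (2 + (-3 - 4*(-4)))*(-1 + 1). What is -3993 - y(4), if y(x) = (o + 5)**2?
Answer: -4018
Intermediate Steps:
o = 0 (o = (2 + (-3 + 16))*0 = (2 + 13)*0 = 15*0 = 0)
y(x) = 25 (y(x) = (0 + 5)**2 = 5**2 = 25)
-3993 - y(4) = -3993 - 1*25 = -3993 - 25 = -4018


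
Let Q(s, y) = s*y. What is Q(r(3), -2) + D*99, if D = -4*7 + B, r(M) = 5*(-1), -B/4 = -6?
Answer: -386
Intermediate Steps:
B = 24 (B = -4*(-6) = 24)
r(M) = -5
D = -4 (D = -4*7 + 24 = -28 + 24 = -4)
Q(r(3), -2) + D*99 = -5*(-2) - 4*99 = 10 - 396 = -386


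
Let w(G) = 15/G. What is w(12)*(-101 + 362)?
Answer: 1305/4 ≈ 326.25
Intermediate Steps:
w(12)*(-101 + 362) = (15/12)*(-101 + 362) = (15*(1/12))*261 = (5/4)*261 = 1305/4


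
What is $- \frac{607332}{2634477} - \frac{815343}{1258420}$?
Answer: $- \frac{970760372017}{1105092848780} \approx -0.87844$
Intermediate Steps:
$- \frac{607332}{2634477} - \frac{815343}{1258420} = \left(-607332\right) \frac{1}{2634477} - \frac{815343}{1258420} = - \frac{202444}{878159} - \frac{815343}{1258420} = - \frac{970760372017}{1105092848780}$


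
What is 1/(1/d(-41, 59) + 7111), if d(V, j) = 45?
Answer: 45/319996 ≈ 0.00014063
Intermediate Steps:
1/(1/d(-41, 59) + 7111) = 1/(1/45 + 7111) = 1/(319996/45) = 45/319996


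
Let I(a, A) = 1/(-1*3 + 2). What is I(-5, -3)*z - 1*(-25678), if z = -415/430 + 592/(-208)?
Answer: 28712265/1118 ≈ 25682.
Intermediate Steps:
I(a, A) = -1 (I(a, A) = 1/(-3 + 2) = 1/(-1) = -1)
z = -4261/1118 (z = -415*1/430 + 592*(-1/208) = -83/86 - 37/13 = -4261/1118 ≈ -3.8113)
I(-5, -3)*z - 1*(-25678) = -1*(-4261/1118) - 1*(-25678) = 4261/1118 + 25678 = 28712265/1118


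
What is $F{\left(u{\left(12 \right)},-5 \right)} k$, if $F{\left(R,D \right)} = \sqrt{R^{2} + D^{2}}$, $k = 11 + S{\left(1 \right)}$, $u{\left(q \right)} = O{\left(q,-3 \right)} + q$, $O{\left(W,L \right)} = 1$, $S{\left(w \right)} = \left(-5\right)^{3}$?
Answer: $- 114 \sqrt{194} \approx -1587.8$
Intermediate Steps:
$S{\left(w \right)} = -125$
$u{\left(q \right)} = 1 + q$
$k = -114$ ($k = 11 - 125 = -114$)
$F{\left(R,D \right)} = \sqrt{D^{2} + R^{2}}$
$F{\left(u{\left(12 \right)},-5 \right)} k = \sqrt{\left(-5\right)^{2} + \left(1 + 12\right)^{2}} \left(-114\right) = \sqrt{25 + 13^{2}} \left(-114\right) = \sqrt{25 + 169} \left(-114\right) = \sqrt{194} \left(-114\right) = - 114 \sqrt{194}$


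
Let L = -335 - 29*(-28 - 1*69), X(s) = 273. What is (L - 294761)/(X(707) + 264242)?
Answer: -292283/264515 ≈ -1.1050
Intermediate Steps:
L = 2478 (L = -335 - 29*(-28 - 69) = -335 - 29*(-97) = -335 + 2813 = 2478)
(L - 294761)/(X(707) + 264242) = (2478 - 294761)/(273 + 264242) = -292283/264515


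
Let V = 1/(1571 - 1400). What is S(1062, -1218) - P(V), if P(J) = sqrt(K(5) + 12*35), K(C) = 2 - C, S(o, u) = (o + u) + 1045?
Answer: 889 - sqrt(417) ≈ 868.58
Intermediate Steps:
S(o, u) = 1045 + o + u
V = 1/171 ≈ 0.0058480
P(J) = sqrt(417) (P(J) = sqrt((2 - 1*5) + 12*35) = sqrt((2 - 5) + 420) = sqrt(-3 + 420) = sqrt(417))
S(1062, -1218) - P(V) = (1045 + 1062 - 1218) - sqrt(417) = 889 - sqrt(417)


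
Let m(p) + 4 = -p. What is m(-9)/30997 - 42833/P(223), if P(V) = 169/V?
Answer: -296075872878/5238493 ≈ -56519.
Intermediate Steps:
m(p) = -4 - p
m(-9)/30997 - 42833/P(223) = (-4 - 1*(-9))/30997 - 42833/(169/223) = (-4 + 9)*(1/30997) - 42833/(169*(1/223)) = 5*(1/30997) - 42833/169/223 = 5/30997 - 42833*223/169 = 5/30997 - 9551759/169 = -296075872878/5238493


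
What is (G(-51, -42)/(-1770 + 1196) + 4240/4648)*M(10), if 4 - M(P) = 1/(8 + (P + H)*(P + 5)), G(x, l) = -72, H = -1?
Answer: 14113978/3406403 ≈ 4.1434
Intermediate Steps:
M(P) = 4 - 1/(8 + (-1 + P)*(5 + P)) (M(P) = 4 - 1/(8 + (P - 1)*(P + 5)) = 4 - 1/(8 + (-1 + P)*(5 + P)))
(G(-51, -42)/(-1770 + 1196) + 4240/4648)*M(10) = (-72/(-1770 + 1196) + 4240/4648)*((11 + 4*10² + 16*10)/(3 + 10² + 4*10)) = (-72/(-574) + 4240*(1/4648))*((11 + 4*100 + 160)/(3 + 100 + 40)) = (-72*(-1/574) + 530/581)*((11 + 400 + 160)/143) = (36/287 + 530/581)*((1/143)*571) = (24718/23821)*(571/143) = 14113978/3406403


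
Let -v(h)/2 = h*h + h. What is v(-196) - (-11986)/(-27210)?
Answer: -1039972193/13605 ≈ -76441.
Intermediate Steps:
v(h) = -2*h - 2*h² (v(h) = -2*(h*h + h) = -2*(h² + h) = -2*(h + h²) = -2*h - 2*h²)
v(-196) - (-11986)/(-27210) = -2*(-196)*(1 - 196) - (-11986)/(-27210) = -2*(-196)*(-195) - (-11986)*(-1)/27210 = -76440 - 1*5993/13605 = -76440 - 5993/13605 = -1039972193/13605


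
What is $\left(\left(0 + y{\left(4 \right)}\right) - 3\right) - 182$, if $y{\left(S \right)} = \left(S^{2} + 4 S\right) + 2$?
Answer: $-151$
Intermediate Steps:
$y{\left(S \right)} = 2 + S^{2} + 4 S$
$\left(\left(0 + y{\left(4 \right)}\right) - 3\right) - 182 = \left(\left(0 + \left(2 + 4^{2} + 4 \cdot 4\right)\right) - 3\right) - 182 = \left(\left(0 + \left(2 + 16 + 16\right)\right) - 3\right) - 182 = \left(\left(0 + 34\right) - 3\right) - 182 = \left(34 - 3\right) - 182 = 31 - 182 = -151$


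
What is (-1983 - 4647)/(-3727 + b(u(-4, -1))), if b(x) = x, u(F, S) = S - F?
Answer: 3315/1862 ≈ 1.7803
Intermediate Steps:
(-1983 - 4647)/(-3727 + b(u(-4, -1))) = (-1983 - 4647)/(-3727 + (-1 - 1*(-4))) = -6630/(-3727 + (-1 + 4)) = -6630/(-3727 + 3) = -6630/(-3724) = -6630*(-1/3724) = 3315/1862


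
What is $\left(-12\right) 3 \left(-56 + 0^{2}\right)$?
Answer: $2016$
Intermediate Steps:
$\left(-12\right) 3 \left(-56 + 0^{2}\right) = - 36 \left(-56 + 0\right) = \left(-36\right) \left(-56\right) = 2016$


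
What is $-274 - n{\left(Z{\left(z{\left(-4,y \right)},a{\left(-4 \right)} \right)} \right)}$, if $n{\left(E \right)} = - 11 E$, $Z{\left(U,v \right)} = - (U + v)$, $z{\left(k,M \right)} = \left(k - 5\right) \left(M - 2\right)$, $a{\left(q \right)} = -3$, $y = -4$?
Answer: $-835$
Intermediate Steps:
$z{\left(k,M \right)} = \left(-5 + k\right) \left(-2 + M\right)$
$Z{\left(U,v \right)} = - U - v$
$-274 - n{\left(Z{\left(z{\left(-4,y \right)},a{\left(-4 \right)} \right)} \right)} = -274 - - 11 \left(- (10 - -20 - -8 - -16) - -3\right) = -274 - - 11 \left(- (10 + 20 + 8 + 16) + 3\right) = -274 - - 11 \left(\left(-1\right) 54 + 3\right) = -274 - - 11 \left(-54 + 3\right) = -274 - \left(-11\right) \left(-51\right) = -274 - 561 = -835$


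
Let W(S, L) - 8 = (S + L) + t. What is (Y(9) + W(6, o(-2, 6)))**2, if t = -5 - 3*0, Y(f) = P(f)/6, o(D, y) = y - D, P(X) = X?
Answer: 1369/4 ≈ 342.25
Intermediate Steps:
Y(f) = f/6
t = -5 (t = -5 + 0 = -5)
W(S, L) = 3 + L + S (W(S, L) = 8 + ((S + L) - 5) = 8 + ((L + S) - 5) = 8 + (-5 + L + S) = 3 + L + S)
(Y(9) + W(6, o(-2, 6)))**2 = ((1/6)*9 + (3 + (6 - 1*(-2)) + 6))**2 = (3/2 + (3 + (6 + 2) + 6))**2 = (3/2 + (3 + 8 + 6))**2 = (3/2 + 17)**2 = (37/2)**2 = 1369/4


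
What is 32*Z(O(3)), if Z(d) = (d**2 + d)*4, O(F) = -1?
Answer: 0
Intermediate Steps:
Z(d) = 4*d + 4*d**2 (Z(d) = (d + d**2)*4 = 4*d + 4*d**2)
32*Z(O(3)) = 32*(4*(-1)*(1 - 1)) = 32*(4*(-1)*0) = 32*0 = 0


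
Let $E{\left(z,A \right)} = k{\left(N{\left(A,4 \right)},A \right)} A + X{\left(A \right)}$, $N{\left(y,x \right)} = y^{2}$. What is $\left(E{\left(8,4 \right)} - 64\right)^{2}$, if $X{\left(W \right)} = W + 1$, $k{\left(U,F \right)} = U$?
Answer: $25$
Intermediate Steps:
$X{\left(W \right)} = 1 + W$
$E{\left(z,A \right)} = 1 + A + A^{3}$ ($E{\left(z,A \right)} = A^{2} A + \left(1 + A\right) = A^{3} + \left(1 + A\right) = 1 + A + A^{3}$)
$\left(E{\left(8,4 \right)} - 64\right)^{2} = \left(\left(1 + 4 + 4^{3}\right) - 64\right)^{2} = \left(\left(1 + 4 + 64\right) - 64\right)^{2} = \left(69 - 64\right)^{2} = 5^{2} = 25$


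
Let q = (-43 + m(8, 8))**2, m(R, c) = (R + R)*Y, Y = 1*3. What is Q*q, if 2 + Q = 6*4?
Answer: 550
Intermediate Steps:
Y = 3
Q = 22 (Q = -2 + 6*4 = -2 + 24 = 22)
m(R, c) = 6*R (m(R, c) = (R + R)*3 = (2*R)*3 = 6*R)
q = 25 (q = (-43 + 6*8)**2 = (-43 + 48)**2 = 5**2 = 25)
Q*q = 22*25 = 550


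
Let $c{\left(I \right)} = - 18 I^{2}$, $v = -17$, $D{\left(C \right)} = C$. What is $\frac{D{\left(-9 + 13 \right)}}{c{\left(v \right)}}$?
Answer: $- \frac{2}{2601} \approx -0.00076894$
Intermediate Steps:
$\frac{D{\left(-9 + 13 \right)}}{c{\left(v \right)}} = \frac{-9 + 13}{\left(-18\right) \left(-17\right)^{2}} = \frac{4}{\left(-18\right) 289} = \frac{4}{-5202} = 4 \left(- \frac{1}{5202}\right) = - \frac{2}{2601}$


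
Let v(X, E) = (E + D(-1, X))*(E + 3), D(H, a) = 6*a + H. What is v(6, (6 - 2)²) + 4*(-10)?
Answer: 929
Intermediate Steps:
D(H, a) = H + 6*a
v(X, E) = (3 + E)*(-1 + E + 6*X) (v(X, E) = (E + (-1 + 6*X))*(E + 3) = (-1 + E + 6*X)*(3 + E) = (3 + E)*(-1 + E + 6*X))
v(6, (6 - 2)²) + 4*(-10) = (-3 + ((6 - 2)²)² + 2*(6 - 2)² + 18*6 + 6*(6 - 2)²*6) + 4*(-10) = (-3 + (4²)² + 2*4² + 108 + 6*4²*6) - 40 = (-3 + 16² + 2*16 + 108 + 6*16*6) - 40 = (-3 + 256 + 32 + 108 + 576) - 40 = 969 - 40 = 929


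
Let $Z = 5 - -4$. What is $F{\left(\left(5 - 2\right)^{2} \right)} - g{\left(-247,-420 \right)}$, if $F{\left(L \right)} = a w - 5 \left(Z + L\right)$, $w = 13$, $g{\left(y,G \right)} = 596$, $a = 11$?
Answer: $-543$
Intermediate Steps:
$Z = 9$ ($Z = 5 + 4 = 9$)
$F{\left(L \right)} = 98 - 5 L$ ($F{\left(L \right)} = 11 \cdot 13 - 5 \left(9 + L\right) = 143 - \left(45 + 5 L\right) = 98 - 5 L$)
$F{\left(\left(5 - 2\right)^{2} \right)} - g{\left(-247,-420 \right)} = \left(98 - 5 \left(5 - 2\right)^{2}\right) - 596 = \left(98 - 5 \cdot 3^{2}\right) - 596 = \left(98 - 45\right) - 596 = 53 - 596 = -543$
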